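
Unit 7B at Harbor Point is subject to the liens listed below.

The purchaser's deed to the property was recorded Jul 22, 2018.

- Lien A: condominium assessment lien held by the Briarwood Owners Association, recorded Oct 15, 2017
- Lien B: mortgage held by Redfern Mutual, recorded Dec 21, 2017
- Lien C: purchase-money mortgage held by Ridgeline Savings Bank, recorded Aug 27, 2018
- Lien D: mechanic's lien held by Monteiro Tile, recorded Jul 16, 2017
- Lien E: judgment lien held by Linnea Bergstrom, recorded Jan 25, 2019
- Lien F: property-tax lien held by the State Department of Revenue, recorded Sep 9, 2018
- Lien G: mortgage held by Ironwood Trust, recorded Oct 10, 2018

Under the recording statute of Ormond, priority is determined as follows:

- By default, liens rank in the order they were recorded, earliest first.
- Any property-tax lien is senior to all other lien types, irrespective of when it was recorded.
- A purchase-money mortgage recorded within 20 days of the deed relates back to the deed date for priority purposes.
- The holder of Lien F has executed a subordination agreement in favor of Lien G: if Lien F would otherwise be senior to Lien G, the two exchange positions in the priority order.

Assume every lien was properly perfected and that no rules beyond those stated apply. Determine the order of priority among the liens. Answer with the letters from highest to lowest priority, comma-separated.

Effective dates after the stated exceptions: C missed the 20-day window (36 days after the deed), so its recording date stands.
As a property-tax lien, F is senior to every other lien.
Among the remaining liens, by effective date: D (Jul 16, 2017), A (Oct 15, 2017), B (Dec 21, 2017), C (Aug 27, 2018), G (Oct 10, 2018), E (Jan 25, 2019).
F would otherwise be senior to G, so under the subordination agreement F and G exchange positions.

G, D, A, B, C, F, E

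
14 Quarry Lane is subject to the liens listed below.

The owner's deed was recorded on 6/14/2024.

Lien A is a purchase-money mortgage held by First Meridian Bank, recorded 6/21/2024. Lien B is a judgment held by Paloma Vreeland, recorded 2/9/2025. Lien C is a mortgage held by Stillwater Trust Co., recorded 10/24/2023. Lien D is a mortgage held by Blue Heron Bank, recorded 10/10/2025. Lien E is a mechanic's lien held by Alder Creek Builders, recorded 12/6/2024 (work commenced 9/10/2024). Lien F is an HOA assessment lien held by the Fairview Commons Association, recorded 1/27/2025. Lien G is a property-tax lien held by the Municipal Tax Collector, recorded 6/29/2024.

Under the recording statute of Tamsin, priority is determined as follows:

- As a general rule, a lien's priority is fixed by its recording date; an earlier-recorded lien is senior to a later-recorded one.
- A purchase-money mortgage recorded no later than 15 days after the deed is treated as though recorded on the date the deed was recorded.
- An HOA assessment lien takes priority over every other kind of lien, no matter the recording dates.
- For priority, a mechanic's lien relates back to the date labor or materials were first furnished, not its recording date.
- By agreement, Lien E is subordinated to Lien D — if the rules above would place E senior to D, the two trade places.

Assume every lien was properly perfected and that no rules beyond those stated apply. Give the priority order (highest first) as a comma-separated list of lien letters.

Effective dates: A's effective date is the deed date, 6/14/2024; E's effective date is 9/10/2024, when work began.
F is an HOA assessment lien and takes priority over every other lien.
The other liens, earliest effective date first: C (10/24/2023), A (6/14/2024), G (6/29/2024), E (9/10/2024), B (2/9/2025), D (10/10/2025).
E would otherwise be senior to D, so under the subordination agreement E and D exchange positions.

F, C, A, G, D, B, E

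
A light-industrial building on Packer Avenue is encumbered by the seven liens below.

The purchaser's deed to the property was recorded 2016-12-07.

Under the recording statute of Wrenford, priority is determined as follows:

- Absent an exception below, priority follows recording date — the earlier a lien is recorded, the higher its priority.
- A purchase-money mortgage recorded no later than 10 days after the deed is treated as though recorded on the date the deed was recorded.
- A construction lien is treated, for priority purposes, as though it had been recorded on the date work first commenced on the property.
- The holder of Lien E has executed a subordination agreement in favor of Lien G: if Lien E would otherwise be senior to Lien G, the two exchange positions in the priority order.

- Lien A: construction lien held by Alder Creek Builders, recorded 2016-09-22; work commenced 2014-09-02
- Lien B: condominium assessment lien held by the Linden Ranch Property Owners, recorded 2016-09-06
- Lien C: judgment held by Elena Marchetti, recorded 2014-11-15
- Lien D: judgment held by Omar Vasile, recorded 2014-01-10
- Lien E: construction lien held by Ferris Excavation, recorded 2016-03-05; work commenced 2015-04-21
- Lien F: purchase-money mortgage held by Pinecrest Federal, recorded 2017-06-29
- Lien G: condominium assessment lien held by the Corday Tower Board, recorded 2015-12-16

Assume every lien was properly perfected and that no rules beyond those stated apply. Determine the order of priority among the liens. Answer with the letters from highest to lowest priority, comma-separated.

Effective dates after the stated exceptions: A relates back to 2014-09-02 (work commenced); E relates back to 2015-04-21 (work commenced); F was recorded 204 days after the deed — beyond 10 days — so no relation-back applies.
Ordering by effective date: D (2014-01-10), A (2014-09-02), C (2014-11-15), E (2015-04-21), G (2015-12-16), B (2016-09-06), F (2017-06-29).
Because E would otherwise rank above G, the subordination swaps them.

D, A, C, G, E, B, F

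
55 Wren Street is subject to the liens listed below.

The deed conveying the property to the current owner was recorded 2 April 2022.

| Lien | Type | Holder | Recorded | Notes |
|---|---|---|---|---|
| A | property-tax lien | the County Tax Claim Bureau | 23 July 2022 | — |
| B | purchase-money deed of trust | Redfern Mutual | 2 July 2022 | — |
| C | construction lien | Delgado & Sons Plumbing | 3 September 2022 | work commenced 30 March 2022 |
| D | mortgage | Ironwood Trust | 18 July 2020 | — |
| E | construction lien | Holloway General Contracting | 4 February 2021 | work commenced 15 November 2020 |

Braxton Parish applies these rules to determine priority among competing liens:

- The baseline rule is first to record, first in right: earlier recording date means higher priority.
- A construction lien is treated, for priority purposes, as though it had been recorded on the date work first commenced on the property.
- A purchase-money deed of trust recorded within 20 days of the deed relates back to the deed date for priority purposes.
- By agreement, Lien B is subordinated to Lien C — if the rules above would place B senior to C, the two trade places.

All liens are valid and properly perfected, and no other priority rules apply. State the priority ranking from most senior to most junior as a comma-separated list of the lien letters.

Effective dates after the stated exceptions: B missed the 20-day window (91 days after the deed), so its recording date stands; C relates back to 30 March 2022 (work commenced); E relates back to 15 November 2020 (work commenced).
Ordering by effective date: D (18 July 2020), E (15 November 2020), C (30 March 2022), B (2 July 2022), A (23 July 2022).
Since B is not senior to C, the subordination leaves the order unchanged.

D, E, C, B, A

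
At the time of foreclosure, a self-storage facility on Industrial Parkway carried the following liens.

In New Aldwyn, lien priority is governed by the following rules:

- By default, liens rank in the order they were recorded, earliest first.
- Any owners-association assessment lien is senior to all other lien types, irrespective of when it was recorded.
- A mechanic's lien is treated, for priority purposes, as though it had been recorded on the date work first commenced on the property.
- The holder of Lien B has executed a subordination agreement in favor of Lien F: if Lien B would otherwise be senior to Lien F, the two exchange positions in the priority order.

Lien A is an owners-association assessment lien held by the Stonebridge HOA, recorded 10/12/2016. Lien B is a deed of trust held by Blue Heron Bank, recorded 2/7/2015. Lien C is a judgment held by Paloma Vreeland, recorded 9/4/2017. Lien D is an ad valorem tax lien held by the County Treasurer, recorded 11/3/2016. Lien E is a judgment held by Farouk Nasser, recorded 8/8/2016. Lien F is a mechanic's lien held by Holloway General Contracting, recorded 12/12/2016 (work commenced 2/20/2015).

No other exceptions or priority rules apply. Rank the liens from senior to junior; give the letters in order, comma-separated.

A, F, B, E, D, C

First, effective dates: F's effective date is 2/20/2015, when work began.
A is an owners-association assessment lien and takes priority over every other lien.
Remaining liens by effective date: B (2/7/2015), F (2/20/2015), E (8/8/2016), D (11/3/2016), C (9/4/2017).
B would otherwise be senior to F, so under the subordination agreement B and F exchange positions.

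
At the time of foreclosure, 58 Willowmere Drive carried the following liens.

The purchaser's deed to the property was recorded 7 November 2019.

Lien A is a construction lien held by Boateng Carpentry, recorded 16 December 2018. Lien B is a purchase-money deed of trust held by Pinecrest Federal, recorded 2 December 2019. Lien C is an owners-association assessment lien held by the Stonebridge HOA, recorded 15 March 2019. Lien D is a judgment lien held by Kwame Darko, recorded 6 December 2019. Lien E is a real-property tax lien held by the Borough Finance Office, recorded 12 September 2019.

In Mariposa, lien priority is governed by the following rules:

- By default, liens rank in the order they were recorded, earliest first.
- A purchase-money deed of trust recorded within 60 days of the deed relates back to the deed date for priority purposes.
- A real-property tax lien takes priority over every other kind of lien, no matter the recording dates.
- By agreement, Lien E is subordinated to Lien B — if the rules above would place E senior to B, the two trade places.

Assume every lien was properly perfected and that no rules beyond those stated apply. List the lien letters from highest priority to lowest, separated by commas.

B, A, C, E, D

First, effective dates: B relates back to the deed date 7 November 2019.
E is a real-property tax lien, so it outranks all other liens regardless of date.
The other liens, earliest effective date first: A (16 December 2018), C (15 March 2019), B (7 November 2019), D (6 December 2019).
E is senior to B before the subordination, so the two trade places.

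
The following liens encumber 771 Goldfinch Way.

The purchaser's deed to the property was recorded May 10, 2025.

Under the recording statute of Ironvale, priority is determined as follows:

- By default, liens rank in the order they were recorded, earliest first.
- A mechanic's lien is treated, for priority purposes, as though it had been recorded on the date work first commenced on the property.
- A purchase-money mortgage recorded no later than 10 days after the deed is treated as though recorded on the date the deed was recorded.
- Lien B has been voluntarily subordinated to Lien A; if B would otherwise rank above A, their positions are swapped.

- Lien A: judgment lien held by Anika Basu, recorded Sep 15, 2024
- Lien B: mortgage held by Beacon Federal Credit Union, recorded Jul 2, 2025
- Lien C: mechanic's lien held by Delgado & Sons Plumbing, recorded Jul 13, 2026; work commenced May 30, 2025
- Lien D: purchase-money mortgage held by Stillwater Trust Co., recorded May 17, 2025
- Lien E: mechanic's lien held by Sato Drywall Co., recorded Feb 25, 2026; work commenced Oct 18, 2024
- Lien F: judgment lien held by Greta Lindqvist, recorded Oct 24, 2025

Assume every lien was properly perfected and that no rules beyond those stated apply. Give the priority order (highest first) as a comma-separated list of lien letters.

First, effective dates: C's effective date is May 30, 2025, when work began; D's effective date is the deed date, May 10, 2025; E is treated as recorded Oct 18, 2024, the work-commencement date.
Sorted by effective date: A (Sep 15, 2024), E (Oct 18, 2024), D (May 10, 2025), C (May 30, 2025), B (Jul 2, 2025), F (Oct 24, 2025).
B is already junior to A, so the subordination agreement changes nothing.

A, E, D, C, B, F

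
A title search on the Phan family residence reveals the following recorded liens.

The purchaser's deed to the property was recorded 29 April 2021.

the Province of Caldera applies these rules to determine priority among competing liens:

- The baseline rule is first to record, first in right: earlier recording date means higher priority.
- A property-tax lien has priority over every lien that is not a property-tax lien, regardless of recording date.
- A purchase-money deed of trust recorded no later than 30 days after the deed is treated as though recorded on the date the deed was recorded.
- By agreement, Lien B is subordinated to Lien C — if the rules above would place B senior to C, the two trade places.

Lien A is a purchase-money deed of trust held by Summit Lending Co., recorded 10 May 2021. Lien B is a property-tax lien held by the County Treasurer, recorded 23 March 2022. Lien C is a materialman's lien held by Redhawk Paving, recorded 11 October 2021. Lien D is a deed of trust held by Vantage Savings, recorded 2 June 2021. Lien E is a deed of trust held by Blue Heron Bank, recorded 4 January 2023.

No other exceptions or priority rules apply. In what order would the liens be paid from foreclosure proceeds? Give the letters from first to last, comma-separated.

First, effective dates: A relates back to the deed date 29 April 2021.
B, as a property-tax lien, has superpriority and ranks first.
Remaining liens by effective date: A (29 April 2021), D (2 June 2021), C (11 October 2021), E (4 January 2023).
The subordination applies — B was senior to C — so B and C swap.

C, A, D, B, E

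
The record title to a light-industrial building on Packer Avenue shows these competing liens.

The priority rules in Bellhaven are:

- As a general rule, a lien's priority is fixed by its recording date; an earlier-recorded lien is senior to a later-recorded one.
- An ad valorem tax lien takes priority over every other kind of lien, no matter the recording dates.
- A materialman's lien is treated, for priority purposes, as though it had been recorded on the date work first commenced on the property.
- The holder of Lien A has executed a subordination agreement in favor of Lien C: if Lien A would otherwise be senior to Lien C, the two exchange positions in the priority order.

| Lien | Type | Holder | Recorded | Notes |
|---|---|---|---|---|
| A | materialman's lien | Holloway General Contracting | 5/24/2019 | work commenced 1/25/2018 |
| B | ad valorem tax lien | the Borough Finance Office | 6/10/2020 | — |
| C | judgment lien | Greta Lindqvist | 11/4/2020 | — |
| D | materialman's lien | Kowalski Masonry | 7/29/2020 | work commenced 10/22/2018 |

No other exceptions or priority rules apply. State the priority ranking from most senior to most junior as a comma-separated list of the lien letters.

B, C, D, A

First, effective dates: A's effective date is 1/25/2018, when work began; D is treated as recorded 10/22/2018, the work-commencement date.
As an ad valorem tax lien, B is senior to every other lien.
Remaining liens by effective date: A (1/25/2018), D (10/22/2018), C (11/4/2020).
The subordination applies — A was senior to C — so A and C swap.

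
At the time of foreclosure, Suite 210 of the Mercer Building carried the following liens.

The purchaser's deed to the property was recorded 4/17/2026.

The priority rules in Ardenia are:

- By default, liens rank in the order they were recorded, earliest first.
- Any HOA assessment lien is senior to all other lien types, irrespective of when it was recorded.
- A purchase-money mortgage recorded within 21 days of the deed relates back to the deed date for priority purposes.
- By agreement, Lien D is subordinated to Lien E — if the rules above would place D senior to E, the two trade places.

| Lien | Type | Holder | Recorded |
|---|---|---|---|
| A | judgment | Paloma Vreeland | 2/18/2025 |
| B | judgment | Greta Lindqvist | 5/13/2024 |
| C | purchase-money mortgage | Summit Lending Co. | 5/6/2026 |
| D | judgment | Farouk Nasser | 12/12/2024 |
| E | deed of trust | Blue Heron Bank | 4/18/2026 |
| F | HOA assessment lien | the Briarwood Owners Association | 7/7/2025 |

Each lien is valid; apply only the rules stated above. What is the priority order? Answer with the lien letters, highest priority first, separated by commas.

First, effective dates: C was recorded within the 21-day window, so its effective date is the deed date 4/17/2026.
F is an HOA assessment lien and takes priority over every other lien.
The other liens, earliest effective date first: B (5/13/2024), D (12/12/2024), A (2/18/2025), C (4/17/2026), E (4/18/2026).
D is senior to E before the subordination, so the two trade places.

F, B, E, A, C, D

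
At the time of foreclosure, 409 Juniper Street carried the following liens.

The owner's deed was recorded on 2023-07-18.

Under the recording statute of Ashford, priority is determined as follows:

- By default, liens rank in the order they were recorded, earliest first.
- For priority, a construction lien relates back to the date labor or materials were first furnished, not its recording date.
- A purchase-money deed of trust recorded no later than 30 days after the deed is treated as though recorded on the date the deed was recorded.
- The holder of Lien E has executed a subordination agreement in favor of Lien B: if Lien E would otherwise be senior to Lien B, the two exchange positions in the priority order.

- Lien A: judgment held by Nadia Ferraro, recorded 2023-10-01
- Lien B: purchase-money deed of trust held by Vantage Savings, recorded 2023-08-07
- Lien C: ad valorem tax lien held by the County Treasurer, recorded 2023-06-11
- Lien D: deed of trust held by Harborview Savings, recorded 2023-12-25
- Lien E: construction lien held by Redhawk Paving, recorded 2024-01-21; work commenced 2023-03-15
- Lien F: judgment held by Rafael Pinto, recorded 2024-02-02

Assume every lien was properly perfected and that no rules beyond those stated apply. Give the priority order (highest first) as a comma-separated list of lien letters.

B, C, E, A, D, F

First, effective dates: B's effective date is the deed date, 2023-07-18; E's effective date is 2023-03-15, when work began.
By effective date, earliest first: E (2023-03-15), C (2023-06-11), B (2023-07-18), A (2023-10-01), D (2023-12-25), F (2024-02-02).
E would otherwise be senior to B, so under the subordination agreement E and B exchange positions.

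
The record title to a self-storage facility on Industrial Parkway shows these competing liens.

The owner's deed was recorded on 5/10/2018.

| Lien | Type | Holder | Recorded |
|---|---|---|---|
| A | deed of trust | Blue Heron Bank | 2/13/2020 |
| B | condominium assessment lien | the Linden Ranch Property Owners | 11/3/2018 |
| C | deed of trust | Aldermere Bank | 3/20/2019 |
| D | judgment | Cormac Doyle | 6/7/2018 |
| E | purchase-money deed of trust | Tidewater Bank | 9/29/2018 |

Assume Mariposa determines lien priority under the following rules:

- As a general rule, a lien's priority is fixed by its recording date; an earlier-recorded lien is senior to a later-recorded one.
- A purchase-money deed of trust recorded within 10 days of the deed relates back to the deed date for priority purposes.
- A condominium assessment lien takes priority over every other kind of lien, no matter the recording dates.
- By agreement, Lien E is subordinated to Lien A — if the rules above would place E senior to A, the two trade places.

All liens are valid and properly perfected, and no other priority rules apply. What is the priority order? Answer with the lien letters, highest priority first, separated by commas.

Adjusting effective dates: E was recorded 142 days after the deed, outside the 10-day window, so it keeps its recording date.
B is a condominium assessment lien, so it outranks all other liens regardless of date.
Among the remaining liens, by effective date: D (6/7/2018), E (9/29/2018), C (3/20/2019), A (2/13/2020).
The subordination applies — E was senior to A — so E and A swap.

B, D, A, C, E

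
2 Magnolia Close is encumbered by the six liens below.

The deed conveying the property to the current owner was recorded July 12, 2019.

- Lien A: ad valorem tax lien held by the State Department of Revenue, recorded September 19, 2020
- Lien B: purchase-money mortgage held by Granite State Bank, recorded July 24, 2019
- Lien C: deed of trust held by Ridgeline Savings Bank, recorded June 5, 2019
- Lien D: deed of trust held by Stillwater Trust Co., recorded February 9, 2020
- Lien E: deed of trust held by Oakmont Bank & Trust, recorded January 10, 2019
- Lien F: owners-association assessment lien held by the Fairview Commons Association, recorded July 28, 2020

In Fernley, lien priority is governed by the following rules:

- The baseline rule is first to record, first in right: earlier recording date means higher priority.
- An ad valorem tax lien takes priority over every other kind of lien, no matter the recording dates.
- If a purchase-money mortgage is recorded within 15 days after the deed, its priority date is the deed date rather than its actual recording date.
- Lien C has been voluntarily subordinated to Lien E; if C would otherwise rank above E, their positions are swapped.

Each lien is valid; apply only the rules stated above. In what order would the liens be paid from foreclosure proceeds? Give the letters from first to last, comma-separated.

A, E, C, B, D, F

Effective dates after the stated exceptions: B's effective date is the deed date, July 12, 2019.
As an ad valorem tax lien, A is senior to every other lien.
The other liens, earliest effective date first: E (January 10, 2019), C (June 5, 2019), B (July 12, 2019), D (February 9, 2020), F (July 28, 2020).
C is already junior to E, so the subordination agreement changes nothing.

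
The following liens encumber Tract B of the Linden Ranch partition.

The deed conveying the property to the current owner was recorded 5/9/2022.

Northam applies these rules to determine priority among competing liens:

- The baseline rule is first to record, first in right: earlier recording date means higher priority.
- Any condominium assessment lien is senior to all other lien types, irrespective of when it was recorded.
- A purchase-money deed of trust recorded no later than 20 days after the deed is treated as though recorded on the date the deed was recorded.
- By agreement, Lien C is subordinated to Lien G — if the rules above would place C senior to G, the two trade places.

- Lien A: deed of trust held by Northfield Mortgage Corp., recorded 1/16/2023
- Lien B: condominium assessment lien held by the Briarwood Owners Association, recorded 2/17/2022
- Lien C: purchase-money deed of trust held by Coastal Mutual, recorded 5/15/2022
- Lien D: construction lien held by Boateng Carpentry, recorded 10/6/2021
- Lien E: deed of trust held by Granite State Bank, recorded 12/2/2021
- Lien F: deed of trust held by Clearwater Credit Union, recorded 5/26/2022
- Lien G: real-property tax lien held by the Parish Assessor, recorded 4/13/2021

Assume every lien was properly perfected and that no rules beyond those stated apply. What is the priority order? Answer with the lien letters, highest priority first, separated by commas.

B, G, D, E, C, F, A

Effective dates: C's effective date is the deed date, 5/9/2022.
B is a condominium assessment lien and takes priority over every other lien.
Ordering the rest by effective date: G (4/13/2021), D (10/6/2021), E (12/2/2021), C (5/9/2022), F (5/26/2022), A (1/16/2023).
C is already junior to G, so the subordination agreement changes nothing.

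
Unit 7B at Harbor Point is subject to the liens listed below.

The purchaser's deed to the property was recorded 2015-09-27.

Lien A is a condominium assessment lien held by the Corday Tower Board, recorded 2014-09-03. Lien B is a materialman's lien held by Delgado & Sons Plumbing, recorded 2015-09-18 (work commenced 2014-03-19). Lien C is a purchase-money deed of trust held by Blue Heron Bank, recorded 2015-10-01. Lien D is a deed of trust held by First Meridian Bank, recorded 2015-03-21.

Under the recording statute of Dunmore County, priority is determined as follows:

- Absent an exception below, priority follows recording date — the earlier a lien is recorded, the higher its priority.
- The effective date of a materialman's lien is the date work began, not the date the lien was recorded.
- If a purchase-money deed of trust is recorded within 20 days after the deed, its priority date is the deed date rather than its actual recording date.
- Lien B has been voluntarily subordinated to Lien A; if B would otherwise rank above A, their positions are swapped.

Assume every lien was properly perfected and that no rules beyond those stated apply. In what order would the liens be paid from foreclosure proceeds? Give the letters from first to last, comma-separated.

A, B, D, C

First, effective dates: B is treated as recorded 2014-03-19, the work-commencement date; C relates back to the deed date 2015-09-27.
Ordering by effective date: B (2014-03-19), A (2014-09-03), D (2015-03-21), C (2015-09-27).
B is senior to A before the subordination, so the two trade places.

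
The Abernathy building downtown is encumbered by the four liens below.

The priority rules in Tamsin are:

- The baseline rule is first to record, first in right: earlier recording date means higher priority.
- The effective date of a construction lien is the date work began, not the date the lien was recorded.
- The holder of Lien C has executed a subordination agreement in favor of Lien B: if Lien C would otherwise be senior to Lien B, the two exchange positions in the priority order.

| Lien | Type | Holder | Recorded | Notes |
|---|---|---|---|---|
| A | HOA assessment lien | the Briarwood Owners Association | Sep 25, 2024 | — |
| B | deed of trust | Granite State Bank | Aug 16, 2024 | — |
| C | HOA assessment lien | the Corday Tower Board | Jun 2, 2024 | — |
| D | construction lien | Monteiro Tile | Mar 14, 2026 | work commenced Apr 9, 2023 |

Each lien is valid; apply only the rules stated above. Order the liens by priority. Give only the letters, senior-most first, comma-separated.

Effective dates after the stated exceptions: D is treated as recorded Apr 9, 2023, the work-commencement date.
By effective date, earliest first: D (Apr 9, 2023), C (Jun 2, 2024), B (Aug 16, 2024), A (Sep 25, 2024).
C would otherwise be senior to B, so under the subordination agreement C and B exchange positions.

D, B, C, A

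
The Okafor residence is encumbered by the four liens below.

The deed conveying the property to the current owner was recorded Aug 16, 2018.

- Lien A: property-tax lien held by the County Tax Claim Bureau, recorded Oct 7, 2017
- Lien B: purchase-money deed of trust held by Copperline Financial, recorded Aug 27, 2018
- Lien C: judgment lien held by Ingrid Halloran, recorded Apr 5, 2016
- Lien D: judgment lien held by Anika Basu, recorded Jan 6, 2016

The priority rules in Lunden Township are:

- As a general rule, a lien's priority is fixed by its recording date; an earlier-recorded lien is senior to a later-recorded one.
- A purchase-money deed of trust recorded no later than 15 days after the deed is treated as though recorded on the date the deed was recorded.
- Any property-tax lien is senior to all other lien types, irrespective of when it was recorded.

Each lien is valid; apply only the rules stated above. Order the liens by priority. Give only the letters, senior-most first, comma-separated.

Effective dates after the stated exceptions: B's effective date is the deed date, Aug 16, 2018.
As a property-tax lien, A is senior to every other lien.
Ordering the rest by effective date: D (Jan 6, 2016), C (Apr 5, 2016), B (Aug 16, 2018).

A, D, C, B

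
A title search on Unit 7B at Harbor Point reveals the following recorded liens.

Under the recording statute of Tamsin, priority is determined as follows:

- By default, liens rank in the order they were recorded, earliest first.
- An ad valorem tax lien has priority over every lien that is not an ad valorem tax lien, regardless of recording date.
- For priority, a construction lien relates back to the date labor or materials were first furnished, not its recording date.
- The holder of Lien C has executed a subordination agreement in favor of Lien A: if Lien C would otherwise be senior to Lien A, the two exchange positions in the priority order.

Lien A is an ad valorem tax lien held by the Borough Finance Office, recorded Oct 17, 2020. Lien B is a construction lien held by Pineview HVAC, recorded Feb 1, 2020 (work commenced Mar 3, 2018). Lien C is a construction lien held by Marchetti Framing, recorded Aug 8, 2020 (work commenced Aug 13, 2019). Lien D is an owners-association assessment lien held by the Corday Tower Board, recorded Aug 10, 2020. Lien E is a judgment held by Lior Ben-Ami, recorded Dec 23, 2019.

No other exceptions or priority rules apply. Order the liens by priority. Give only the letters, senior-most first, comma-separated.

Effective dates: B's effective date is Mar 3, 2018, when work began; C is treated as recorded Aug 13, 2019, the work-commencement date.
A, as an ad valorem tax lien, has superpriority and ranks first.
The other liens, earliest effective date first: B (Mar 3, 2018), C (Aug 13, 2019), E (Dec 23, 2019), D (Aug 10, 2020).
C is already junior to A, so the subordination agreement changes nothing.

A, B, C, E, D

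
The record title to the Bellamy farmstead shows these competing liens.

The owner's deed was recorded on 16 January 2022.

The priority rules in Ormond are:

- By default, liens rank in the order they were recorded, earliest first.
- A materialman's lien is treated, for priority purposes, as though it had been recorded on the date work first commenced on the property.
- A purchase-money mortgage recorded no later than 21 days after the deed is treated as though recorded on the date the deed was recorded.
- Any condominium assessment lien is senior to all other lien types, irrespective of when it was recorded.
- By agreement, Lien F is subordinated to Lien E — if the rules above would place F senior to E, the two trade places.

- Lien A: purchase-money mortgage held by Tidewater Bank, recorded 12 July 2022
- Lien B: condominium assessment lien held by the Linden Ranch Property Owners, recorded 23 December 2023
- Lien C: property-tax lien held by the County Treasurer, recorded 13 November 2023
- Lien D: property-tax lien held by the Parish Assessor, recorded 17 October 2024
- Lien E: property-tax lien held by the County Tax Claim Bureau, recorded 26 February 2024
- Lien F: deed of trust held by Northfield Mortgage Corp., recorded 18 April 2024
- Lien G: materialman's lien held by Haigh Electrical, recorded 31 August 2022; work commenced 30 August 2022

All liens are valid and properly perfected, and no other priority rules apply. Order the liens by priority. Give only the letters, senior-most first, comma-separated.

Effective dates after the stated exceptions: A was recorded 177 days after the deed, outside the 21-day window, so it keeps its recording date; G is treated as recorded 30 August 2022, the work-commencement date.
B is a condominium assessment lien, so it outranks all other liens regardless of date.
Among the remaining liens, by effective date: A (12 July 2022), G (30 August 2022), C (13 November 2023), E (26 February 2024), F (18 April 2024), D (17 October 2024).
F is already junior to E, so the subordination agreement changes nothing.

B, A, G, C, E, F, D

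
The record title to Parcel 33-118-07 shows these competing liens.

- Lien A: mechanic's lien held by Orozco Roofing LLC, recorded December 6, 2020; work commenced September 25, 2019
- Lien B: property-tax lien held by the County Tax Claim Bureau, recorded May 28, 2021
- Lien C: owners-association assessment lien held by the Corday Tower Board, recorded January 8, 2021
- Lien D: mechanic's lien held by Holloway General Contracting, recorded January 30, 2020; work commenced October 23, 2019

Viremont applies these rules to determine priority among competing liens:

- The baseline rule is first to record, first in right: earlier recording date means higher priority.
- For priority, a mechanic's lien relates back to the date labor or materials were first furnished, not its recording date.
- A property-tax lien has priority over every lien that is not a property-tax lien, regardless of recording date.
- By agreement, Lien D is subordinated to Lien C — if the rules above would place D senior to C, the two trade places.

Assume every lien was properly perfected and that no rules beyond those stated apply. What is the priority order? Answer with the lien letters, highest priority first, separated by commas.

Effective dates: A is treated as recorded September 25, 2019, the work-commencement date; D's effective date is October 23, 2019, when work began.
As a property-tax lien, B is senior to every other lien.
The other liens, earliest effective date first: A (September 25, 2019), D (October 23, 2019), C (January 8, 2021).
Because D would otherwise rank above C, the subordination swaps them.

B, A, C, D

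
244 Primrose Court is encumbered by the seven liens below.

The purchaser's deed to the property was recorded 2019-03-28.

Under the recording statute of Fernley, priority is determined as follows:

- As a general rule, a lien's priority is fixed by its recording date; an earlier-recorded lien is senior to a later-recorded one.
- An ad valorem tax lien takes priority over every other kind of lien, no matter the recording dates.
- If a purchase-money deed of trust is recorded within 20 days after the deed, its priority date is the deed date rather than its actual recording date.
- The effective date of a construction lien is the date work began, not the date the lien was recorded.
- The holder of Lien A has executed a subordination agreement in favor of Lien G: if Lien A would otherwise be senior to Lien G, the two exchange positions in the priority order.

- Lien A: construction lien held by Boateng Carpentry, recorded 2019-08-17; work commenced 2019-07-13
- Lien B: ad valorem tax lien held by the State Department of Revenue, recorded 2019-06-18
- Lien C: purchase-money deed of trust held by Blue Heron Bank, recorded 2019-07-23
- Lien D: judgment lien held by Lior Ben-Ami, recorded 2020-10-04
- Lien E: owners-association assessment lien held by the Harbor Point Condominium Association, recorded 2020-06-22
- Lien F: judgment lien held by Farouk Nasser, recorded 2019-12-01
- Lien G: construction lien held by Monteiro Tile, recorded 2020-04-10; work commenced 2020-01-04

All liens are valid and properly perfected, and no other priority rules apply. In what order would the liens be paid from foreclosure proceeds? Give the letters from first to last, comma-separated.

First, effective dates: A's effective date is 2019-07-13, when work began; C was recorded 117 days after the deed — beyond 20 days — so no relation-back applies; G relates back to 2020-01-04 (work commenced).
B, as an ad valorem tax lien, has superpriority and ranks first.
Among the remaining liens, by effective date: A (2019-07-13), C (2019-07-23), F (2019-12-01), G (2020-01-04), E (2020-06-22), D (2020-10-04).
The subordination applies — A was senior to G — so A and G swap.

B, G, C, F, A, E, D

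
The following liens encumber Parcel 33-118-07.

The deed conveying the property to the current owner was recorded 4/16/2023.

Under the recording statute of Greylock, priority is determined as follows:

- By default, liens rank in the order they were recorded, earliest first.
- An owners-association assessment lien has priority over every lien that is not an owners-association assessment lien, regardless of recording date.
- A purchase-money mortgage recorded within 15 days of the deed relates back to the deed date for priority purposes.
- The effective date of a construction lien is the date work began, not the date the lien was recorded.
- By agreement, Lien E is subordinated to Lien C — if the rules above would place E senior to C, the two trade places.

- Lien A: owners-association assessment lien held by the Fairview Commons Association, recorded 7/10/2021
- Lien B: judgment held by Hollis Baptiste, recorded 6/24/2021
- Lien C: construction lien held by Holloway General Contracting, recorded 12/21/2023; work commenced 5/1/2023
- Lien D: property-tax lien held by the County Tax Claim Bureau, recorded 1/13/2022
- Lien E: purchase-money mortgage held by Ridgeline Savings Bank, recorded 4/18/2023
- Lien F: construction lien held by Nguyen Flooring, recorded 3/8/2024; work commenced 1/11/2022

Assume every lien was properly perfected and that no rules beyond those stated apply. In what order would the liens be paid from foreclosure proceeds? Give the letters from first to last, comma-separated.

A, B, F, D, C, E

Effective dates after the stated exceptions: C relates back to 5/1/2023 (work commenced); E relates back to the deed date 4/16/2023; F is treated as recorded 1/11/2022, the work-commencement date.
As an owners-association assessment lien, A is senior to every other lien.
The other liens, earliest effective date first: B (6/24/2021), F (1/11/2022), D (1/13/2022), E (4/16/2023), C (5/1/2023).
The subordination applies — E was senior to C — so E and C swap.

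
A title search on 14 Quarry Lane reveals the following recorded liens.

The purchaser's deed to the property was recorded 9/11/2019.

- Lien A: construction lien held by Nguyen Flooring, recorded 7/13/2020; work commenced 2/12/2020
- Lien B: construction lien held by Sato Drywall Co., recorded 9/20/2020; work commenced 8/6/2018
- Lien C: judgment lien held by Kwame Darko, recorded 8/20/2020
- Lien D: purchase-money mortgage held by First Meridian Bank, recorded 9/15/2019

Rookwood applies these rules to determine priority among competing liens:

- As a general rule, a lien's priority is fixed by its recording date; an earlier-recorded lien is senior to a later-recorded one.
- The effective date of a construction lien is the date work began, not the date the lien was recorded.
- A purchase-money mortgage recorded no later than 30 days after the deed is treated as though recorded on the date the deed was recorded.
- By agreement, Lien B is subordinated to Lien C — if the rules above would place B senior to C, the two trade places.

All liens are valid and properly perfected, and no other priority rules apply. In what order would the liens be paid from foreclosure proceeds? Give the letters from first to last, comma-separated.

C, D, A, B

Effective dates after the stated exceptions: A is treated as recorded 2/12/2020, the work-commencement date; B is treated as recorded 8/6/2018, the work-commencement date; D was recorded within the 30-day window, so its effective date is the deed date 9/11/2019.
Ordering by effective date: B (8/6/2018), D (9/11/2019), A (2/12/2020), C (8/20/2020).
The subordination applies — B was senior to C — so B and C swap.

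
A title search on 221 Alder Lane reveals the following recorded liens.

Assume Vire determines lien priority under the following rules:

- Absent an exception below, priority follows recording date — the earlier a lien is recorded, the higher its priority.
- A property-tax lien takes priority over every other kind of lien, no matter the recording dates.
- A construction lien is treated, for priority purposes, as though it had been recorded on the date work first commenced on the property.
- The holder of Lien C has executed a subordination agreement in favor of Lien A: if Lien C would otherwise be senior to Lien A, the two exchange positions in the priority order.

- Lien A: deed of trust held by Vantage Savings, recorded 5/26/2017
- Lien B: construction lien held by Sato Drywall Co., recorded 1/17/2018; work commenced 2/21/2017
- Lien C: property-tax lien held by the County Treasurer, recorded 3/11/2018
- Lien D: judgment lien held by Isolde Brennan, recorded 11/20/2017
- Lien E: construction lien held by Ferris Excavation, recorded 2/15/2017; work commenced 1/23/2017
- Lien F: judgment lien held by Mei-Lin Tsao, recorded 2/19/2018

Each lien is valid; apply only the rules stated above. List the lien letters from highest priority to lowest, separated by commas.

Effective dates after the stated exceptions: B relates back to 2/21/2017 (work commenced); E is treated as recorded 1/23/2017, the work-commencement date.
C, as a property-tax lien, has superpriority and ranks first.
The other liens, earliest effective date first: E (1/23/2017), B (2/21/2017), A (5/26/2017), D (11/20/2017), F (2/19/2018).
C is senior to A before the subordination, so the two trade places.

A, E, B, C, D, F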